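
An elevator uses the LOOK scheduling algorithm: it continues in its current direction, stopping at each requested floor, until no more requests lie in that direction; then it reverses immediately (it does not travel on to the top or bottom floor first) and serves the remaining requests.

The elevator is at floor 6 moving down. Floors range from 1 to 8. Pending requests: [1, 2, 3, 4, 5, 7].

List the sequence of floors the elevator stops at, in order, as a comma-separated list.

Answer: 5, 4, 3, 2, 1, 7

Derivation:
Current: 6, moving DOWN
Serve below first (descending): [5, 4, 3, 2, 1]
Then reverse, serve above (ascending): [7]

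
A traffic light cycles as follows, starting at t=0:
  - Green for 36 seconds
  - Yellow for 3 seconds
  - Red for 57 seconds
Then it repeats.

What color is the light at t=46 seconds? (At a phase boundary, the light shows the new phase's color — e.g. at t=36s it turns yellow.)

Cycle length = 36 + 3 + 57 = 96s
t = 46, phase_t = 46 mod 96 = 46
46 >= 39 → RED

Answer: red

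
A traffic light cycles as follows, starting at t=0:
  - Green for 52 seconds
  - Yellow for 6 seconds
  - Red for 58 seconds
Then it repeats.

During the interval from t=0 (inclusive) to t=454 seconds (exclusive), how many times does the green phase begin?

Answer: 4

Derivation:
Cycle = 52+6+58 = 116s
green phase starts at t = k*116 + 0 for k=0,1,2,...
Need k*116+0 < 454 → k < 3.914
k ∈ {0, ..., 3} → 4 starts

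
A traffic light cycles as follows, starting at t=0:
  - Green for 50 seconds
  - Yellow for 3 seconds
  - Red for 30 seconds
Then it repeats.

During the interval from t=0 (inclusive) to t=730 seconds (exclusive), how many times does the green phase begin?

Cycle = 50+3+30 = 83s
green phase starts at t = k*83 + 0 for k=0,1,2,...
Need k*83+0 < 730 → k < 8.795
k ∈ {0, ..., 8} → 9 starts

Answer: 9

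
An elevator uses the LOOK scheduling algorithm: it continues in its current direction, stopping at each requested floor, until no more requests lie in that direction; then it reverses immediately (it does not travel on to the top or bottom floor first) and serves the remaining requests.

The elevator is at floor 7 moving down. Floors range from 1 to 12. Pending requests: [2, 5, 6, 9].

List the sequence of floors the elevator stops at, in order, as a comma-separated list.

Answer: 6, 5, 2, 9

Derivation:
Current: 7, moving DOWN
Serve below first (descending): [6, 5, 2]
Then reverse, serve above (ascending): [9]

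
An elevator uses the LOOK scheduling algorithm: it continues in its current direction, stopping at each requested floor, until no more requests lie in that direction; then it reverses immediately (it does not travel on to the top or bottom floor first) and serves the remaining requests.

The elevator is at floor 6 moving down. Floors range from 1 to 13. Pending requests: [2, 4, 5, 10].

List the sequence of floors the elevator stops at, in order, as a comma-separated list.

Current: 6, moving DOWN
Serve below first (descending): [5, 4, 2]
Then reverse, serve above (ascending): [10]

Answer: 5, 4, 2, 10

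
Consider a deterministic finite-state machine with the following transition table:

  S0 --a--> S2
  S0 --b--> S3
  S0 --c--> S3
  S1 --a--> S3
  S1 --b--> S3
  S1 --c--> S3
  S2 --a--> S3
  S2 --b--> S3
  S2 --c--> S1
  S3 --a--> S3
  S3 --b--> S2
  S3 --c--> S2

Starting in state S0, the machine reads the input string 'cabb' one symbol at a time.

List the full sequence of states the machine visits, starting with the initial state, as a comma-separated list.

Start: S0
  read 'c': S0 --c--> S3
  read 'a': S3 --a--> S3
  read 'b': S3 --b--> S2
  read 'b': S2 --b--> S3

Answer: S0, S3, S3, S2, S3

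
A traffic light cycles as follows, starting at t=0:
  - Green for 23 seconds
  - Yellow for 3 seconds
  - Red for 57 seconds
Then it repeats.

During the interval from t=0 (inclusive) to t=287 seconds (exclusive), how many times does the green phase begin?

Answer: 4

Derivation:
Cycle = 23+3+57 = 83s
green phase starts at t = k*83 + 0 for k=0,1,2,...
Need k*83+0 < 287 → k < 3.458
k ∈ {0, ..., 3} → 4 starts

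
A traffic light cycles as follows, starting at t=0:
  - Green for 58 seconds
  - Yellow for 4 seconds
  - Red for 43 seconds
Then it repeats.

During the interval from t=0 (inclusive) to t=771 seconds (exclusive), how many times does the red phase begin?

Answer: 7

Derivation:
Cycle = 58+4+43 = 105s
red phase starts at t = k*105 + 62 for k=0,1,2,...
Need k*105+62 < 771 → k < 6.752
k ∈ {0, ..., 6} → 7 starts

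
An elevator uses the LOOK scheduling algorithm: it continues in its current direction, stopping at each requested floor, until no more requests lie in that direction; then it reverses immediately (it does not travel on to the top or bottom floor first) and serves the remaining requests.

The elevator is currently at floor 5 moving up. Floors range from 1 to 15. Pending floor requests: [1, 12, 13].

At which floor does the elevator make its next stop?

Current floor: 5, direction: up
Requests above: [12, 13]
Requests below: [1]
Moving up and requests lie above → nearest above is min([12, 13]) = 12

Answer: 12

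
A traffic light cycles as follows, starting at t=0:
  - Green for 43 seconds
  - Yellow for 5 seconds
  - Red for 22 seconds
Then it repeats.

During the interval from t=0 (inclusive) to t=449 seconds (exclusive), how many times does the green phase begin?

Cycle = 43+5+22 = 70s
green phase starts at t = k*70 + 0 for k=0,1,2,...
Need k*70+0 < 449 → k < 6.414
k ∈ {0, ..., 6} → 7 starts

Answer: 7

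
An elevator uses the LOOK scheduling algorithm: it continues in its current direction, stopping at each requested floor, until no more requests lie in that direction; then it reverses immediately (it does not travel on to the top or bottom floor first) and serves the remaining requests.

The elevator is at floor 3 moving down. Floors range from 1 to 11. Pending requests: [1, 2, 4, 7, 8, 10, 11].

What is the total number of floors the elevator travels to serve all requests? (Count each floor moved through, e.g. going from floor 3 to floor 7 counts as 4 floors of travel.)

Answer: 12

Derivation:
Start at floor 3 moving down, LOOK stop order: [2, 1, 4, 7, 8, 10, 11]
  3 → 2: |2-3| = 1, total = 1
  2 → 1: |1-2| = 1, total = 2
  1 → 4: |4-1| = 3, total = 5
  4 → 7: |7-4| = 3, total = 8
  7 → 8: |8-7| = 1, total = 9
  8 → 10: |10-8| = 2, total = 11
  10 → 11: |11-10| = 1, total = 12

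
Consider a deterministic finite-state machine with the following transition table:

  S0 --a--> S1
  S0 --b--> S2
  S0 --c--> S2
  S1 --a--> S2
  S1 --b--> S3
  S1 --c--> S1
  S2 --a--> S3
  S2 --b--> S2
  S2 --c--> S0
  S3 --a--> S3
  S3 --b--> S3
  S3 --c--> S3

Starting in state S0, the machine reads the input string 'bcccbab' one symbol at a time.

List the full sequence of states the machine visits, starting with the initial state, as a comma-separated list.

Start: S0
  read 'b': S0 --b--> S2
  read 'c': S2 --c--> S0
  read 'c': S0 --c--> S2
  read 'c': S2 --c--> S0
  read 'b': S0 --b--> S2
  read 'a': S2 --a--> S3
  read 'b': S3 --b--> S3

Answer: S0, S2, S0, S2, S0, S2, S3, S3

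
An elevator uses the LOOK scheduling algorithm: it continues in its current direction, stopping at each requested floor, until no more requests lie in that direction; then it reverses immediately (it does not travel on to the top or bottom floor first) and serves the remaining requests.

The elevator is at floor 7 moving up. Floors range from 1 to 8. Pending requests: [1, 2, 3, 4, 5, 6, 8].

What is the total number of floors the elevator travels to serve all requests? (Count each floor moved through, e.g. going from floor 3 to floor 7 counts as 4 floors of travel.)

Answer: 8

Derivation:
Start at floor 7 moving up, LOOK stop order: [8, 6, 5, 4, 3, 2, 1]
  7 → 8: |8-7| = 1, total = 1
  8 → 6: |6-8| = 2, total = 3
  6 → 5: |5-6| = 1, total = 4
  5 → 4: |4-5| = 1, total = 5
  4 → 3: |3-4| = 1, total = 6
  3 → 2: |2-3| = 1, total = 7
  2 → 1: |1-2| = 1, total = 8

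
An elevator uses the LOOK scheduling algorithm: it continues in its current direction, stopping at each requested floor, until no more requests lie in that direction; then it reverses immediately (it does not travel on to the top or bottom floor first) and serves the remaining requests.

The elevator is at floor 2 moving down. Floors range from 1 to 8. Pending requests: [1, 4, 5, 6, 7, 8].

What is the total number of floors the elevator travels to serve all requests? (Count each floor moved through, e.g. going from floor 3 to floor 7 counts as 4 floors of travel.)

Answer: 8

Derivation:
Start at floor 2 moving down, LOOK stop order: [1, 4, 5, 6, 7, 8]
  2 → 1: |1-2| = 1, total = 1
  1 → 4: |4-1| = 3, total = 4
  4 → 5: |5-4| = 1, total = 5
  5 → 6: |6-5| = 1, total = 6
  6 → 7: |7-6| = 1, total = 7
  7 → 8: |8-7| = 1, total = 8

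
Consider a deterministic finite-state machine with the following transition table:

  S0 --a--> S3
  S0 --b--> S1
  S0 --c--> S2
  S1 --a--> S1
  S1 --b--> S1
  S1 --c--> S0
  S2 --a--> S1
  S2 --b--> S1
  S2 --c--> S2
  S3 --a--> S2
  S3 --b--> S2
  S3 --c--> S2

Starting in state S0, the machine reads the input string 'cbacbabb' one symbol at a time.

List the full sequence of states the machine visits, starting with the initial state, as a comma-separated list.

Start: S0
  read 'c': S0 --c--> S2
  read 'b': S2 --b--> S1
  read 'a': S1 --a--> S1
  read 'c': S1 --c--> S0
  read 'b': S0 --b--> S1
  read 'a': S1 --a--> S1
  read 'b': S1 --b--> S1
  read 'b': S1 --b--> S1

Answer: S0, S2, S1, S1, S0, S1, S1, S1, S1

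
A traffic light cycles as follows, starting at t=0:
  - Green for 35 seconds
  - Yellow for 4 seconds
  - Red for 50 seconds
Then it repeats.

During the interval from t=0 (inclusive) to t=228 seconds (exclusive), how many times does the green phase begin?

Cycle = 35+4+50 = 89s
green phase starts at t = k*89 + 0 for k=0,1,2,...
Need k*89+0 < 228 → k < 2.562
k ∈ {0, ..., 2} → 3 starts

Answer: 3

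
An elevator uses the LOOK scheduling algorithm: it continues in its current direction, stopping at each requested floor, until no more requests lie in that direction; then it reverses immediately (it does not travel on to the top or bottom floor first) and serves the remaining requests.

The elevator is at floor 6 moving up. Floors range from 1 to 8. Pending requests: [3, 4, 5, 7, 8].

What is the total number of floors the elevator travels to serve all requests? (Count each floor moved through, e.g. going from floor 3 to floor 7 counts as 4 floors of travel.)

Start at floor 6 moving up, LOOK stop order: [7, 8, 5, 4, 3]
  6 → 7: |7-6| = 1, total = 1
  7 → 8: |8-7| = 1, total = 2
  8 → 5: |5-8| = 3, total = 5
  5 → 4: |4-5| = 1, total = 6
  4 → 3: |3-4| = 1, total = 7

Answer: 7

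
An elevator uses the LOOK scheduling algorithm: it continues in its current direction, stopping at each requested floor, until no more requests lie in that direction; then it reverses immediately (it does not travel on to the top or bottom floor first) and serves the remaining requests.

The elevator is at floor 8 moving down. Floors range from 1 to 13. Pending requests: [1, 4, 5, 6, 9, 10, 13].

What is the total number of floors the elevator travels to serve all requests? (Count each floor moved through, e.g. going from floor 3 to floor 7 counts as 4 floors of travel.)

Answer: 19

Derivation:
Start at floor 8 moving down, LOOK stop order: [6, 5, 4, 1, 9, 10, 13]
  8 → 6: |6-8| = 2, total = 2
  6 → 5: |5-6| = 1, total = 3
  5 → 4: |4-5| = 1, total = 4
  4 → 1: |1-4| = 3, total = 7
  1 → 9: |9-1| = 8, total = 15
  9 → 10: |10-9| = 1, total = 16
  10 → 13: |13-10| = 3, total = 19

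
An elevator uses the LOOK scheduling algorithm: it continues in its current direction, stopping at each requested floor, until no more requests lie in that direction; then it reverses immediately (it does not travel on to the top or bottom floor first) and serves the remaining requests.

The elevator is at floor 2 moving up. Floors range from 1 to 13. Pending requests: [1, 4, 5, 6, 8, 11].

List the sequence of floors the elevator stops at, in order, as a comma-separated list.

Answer: 4, 5, 6, 8, 11, 1

Derivation:
Current: 2, moving UP
Serve above first (ascending): [4, 5, 6, 8, 11]
Then reverse, serve below (descending): [1]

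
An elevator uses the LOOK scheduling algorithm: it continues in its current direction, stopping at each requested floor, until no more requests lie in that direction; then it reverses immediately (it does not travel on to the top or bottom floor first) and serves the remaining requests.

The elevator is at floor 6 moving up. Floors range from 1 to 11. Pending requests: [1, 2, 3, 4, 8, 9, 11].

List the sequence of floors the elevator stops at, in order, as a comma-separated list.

Answer: 8, 9, 11, 4, 3, 2, 1

Derivation:
Current: 6, moving UP
Serve above first (ascending): [8, 9, 11]
Then reverse, serve below (descending): [4, 3, 2, 1]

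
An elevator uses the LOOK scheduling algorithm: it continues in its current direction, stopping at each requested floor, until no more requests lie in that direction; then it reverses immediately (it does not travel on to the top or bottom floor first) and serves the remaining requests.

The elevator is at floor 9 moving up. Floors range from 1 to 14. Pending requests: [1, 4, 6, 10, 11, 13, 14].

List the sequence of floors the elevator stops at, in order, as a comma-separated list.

Current: 9, moving UP
Serve above first (ascending): [10, 11, 13, 14]
Then reverse, serve below (descending): [6, 4, 1]

Answer: 10, 11, 13, 14, 6, 4, 1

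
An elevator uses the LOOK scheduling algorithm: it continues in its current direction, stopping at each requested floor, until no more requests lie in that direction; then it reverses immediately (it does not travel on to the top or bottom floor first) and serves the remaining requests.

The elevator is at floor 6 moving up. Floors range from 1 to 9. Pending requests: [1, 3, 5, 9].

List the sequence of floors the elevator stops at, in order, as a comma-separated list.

Current: 6, moving UP
Serve above first (ascending): [9]
Then reverse, serve below (descending): [5, 3, 1]

Answer: 9, 5, 3, 1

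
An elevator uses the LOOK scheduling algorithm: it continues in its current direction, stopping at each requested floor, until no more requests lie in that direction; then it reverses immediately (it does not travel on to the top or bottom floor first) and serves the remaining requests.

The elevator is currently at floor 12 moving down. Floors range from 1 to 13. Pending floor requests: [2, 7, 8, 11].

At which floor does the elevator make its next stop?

Answer: 11

Derivation:
Current floor: 12, direction: down
Requests above: []
Requests below: [2, 7, 8, 11]
Moving down and requests lie below → nearest below is max([2, 7, 8, 11]) = 11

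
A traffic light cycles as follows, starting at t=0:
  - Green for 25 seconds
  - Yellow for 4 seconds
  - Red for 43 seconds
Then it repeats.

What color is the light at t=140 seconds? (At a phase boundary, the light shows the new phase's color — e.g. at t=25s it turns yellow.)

Answer: red

Derivation:
Cycle length = 25 + 4 + 43 = 72s
t = 140, phase_t = 140 mod 72 = 68
68 >= 29 → RED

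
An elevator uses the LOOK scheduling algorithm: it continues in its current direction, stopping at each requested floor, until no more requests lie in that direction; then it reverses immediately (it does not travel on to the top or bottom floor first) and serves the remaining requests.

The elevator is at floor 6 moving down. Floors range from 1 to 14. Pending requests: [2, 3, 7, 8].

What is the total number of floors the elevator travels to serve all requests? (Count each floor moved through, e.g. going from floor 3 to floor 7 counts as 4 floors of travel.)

Answer: 10

Derivation:
Start at floor 6 moving down, LOOK stop order: [3, 2, 7, 8]
  6 → 3: |3-6| = 3, total = 3
  3 → 2: |2-3| = 1, total = 4
  2 → 7: |7-2| = 5, total = 9
  7 → 8: |8-7| = 1, total = 10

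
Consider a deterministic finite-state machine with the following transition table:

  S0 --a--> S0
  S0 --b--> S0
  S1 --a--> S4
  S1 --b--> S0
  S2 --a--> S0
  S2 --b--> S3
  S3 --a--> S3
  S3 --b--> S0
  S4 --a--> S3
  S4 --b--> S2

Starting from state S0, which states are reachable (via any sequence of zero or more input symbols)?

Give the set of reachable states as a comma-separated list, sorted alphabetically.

Answer: S0

Derivation:
BFS from S0:
  visit S0: S0--a-->S0 (seen), S0--b-->S0 (seen)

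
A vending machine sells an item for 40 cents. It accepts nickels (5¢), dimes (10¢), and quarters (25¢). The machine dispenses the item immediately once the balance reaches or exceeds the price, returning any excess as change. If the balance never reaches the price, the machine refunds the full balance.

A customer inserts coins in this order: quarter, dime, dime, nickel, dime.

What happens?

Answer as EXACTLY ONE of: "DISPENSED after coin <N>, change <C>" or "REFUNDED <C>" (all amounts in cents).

Price: 40¢
Coin 1 (quarter, 25¢): balance = 25¢
Coin 2 (dime, 10¢): balance = 35¢
Coin 3 (dime, 10¢): balance = 45¢
  → balance >= price → DISPENSE, change = 45 - 40 = 5¢

Answer: DISPENSED after coin 3, change 5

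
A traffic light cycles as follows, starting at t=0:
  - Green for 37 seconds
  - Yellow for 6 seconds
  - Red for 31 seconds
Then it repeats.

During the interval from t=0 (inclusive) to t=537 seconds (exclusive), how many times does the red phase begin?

Answer: 7

Derivation:
Cycle = 37+6+31 = 74s
red phase starts at t = k*74 + 43 for k=0,1,2,...
Need k*74+43 < 537 → k < 6.676
k ∈ {0, ..., 6} → 7 starts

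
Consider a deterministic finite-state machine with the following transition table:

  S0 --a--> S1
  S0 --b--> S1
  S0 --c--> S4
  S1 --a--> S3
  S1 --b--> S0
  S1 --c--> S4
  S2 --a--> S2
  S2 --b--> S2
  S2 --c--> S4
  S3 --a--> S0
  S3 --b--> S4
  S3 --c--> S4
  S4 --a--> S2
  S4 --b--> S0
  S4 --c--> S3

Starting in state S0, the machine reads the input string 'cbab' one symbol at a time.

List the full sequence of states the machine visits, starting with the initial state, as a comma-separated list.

Start: S0
  read 'c': S0 --c--> S4
  read 'b': S4 --b--> S0
  read 'a': S0 --a--> S1
  read 'b': S1 --b--> S0

Answer: S0, S4, S0, S1, S0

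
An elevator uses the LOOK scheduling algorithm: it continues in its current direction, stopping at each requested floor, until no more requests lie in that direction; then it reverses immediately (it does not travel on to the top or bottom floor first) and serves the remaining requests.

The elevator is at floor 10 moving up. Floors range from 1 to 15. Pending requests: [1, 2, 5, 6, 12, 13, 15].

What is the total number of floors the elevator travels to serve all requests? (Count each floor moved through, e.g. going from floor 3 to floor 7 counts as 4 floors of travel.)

Start at floor 10 moving up, LOOK stop order: [12, 13, 15, 6, 5, 2, 1]
  10 → 12: |12-10| = 2, total = 2
  12 → 13: |13-12| = 1, total = 3
  13 → 15: |15-13| = 2, total = 5
  15 → 6: |6-15| = 9, total = 14
  6 → 5: |5-6| = 1, total = 15
  5 → 2: |2-5| = 3, total = 18
  2 → 1: |1-2| = 1, total = 19

Answer: 19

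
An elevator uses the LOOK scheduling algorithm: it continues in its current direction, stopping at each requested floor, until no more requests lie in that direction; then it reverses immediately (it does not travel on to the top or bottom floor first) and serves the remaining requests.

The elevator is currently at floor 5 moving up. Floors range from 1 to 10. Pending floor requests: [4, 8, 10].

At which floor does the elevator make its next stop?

Answer: 8

Derivation:
Current floor: 5, direction: up
Requests above: [8, 10]
Requests below: [4]
Moving up and requests lie above → nearest above is min([8, 10]) = 8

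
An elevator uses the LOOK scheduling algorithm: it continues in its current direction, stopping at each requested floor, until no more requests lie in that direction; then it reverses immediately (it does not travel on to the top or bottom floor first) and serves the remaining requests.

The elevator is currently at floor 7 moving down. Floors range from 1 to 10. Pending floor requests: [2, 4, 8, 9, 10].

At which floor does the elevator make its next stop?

Answer: 4

Derivation:
Current floor: 7, direction: down
Requests above: [8, 9, 10]
Requests below: [2, 4]
Moving down and requests lie below → nearest below is max([2, 4]) = 4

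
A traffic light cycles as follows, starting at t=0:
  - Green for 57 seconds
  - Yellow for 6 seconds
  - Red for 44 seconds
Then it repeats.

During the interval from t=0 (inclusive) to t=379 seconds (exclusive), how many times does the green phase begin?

Answer: 4

Derivation:
Cycle = 57+6+44 = 107s
green phase starts at t = k*107 + 0 for k=0,1,2,...
Need k*107+0 < 379 → k < 3.542
k ∈ {0, ..., 3} → 4 starts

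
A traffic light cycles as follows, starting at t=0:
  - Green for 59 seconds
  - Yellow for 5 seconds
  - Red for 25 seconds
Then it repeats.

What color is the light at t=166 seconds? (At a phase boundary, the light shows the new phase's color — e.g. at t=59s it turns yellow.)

Answer: red

Derivation:
Cycle length = 59 + 5 + 25 = 89s
t = 166, phase_t = 166 mod 89 = 77
77 >= 64 → RED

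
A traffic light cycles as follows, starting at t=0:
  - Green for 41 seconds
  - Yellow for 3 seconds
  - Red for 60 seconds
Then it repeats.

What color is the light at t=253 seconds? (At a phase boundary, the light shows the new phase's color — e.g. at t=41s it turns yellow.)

Cycle length = 41 + 3 + 60 = 104s
t = 253, phase_t = 253 mod 104 = 45
45 >= 44 → RED

Answer: red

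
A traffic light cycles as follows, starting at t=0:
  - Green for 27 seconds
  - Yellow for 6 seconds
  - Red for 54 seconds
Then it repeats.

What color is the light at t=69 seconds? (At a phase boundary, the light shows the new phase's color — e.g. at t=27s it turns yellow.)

Cycle length = 27 + 6 + 54 = 87s
t = 69, phase_t = 69 mod 87 = 69
69 >= 33 → RED

Answer: red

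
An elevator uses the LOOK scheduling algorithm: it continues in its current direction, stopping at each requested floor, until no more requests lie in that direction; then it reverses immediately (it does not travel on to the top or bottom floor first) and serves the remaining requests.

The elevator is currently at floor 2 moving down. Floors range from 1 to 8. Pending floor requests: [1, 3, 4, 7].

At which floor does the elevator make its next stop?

Current floor: 2, direction: down
Requests above: [3, 4, 7]
Requests below: [1]
Moving down and requests lie below → nearest below is max([1]) = 1

Answer: 1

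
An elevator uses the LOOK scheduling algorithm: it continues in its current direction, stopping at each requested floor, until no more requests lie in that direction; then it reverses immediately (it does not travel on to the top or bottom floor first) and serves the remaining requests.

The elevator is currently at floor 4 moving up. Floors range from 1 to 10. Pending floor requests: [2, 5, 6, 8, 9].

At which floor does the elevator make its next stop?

Current floor: 4, direction: up
Requests above: [5, 6, 8, 9]
Requests below: [2]
Moving up and requests lie above → nearest above is min([5, 6, 8, 9]) = 5

Answer: 5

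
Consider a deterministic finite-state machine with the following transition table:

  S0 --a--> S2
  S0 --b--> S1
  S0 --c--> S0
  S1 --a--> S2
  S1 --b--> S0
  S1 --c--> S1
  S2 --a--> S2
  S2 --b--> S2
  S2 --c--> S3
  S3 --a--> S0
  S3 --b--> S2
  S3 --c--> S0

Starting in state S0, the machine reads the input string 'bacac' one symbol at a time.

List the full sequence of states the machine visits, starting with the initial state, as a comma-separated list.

Answer: S0, S1, S2, S3, S0, S0

Derivation:
Start: S0
  read 'b': S0 --b--> S1
  read 'a': S1 --a--> S2
  read 'c': S2 --c--> S3
  read 'a': S3 --a--> S0
  read 'c': S0 --c--> S0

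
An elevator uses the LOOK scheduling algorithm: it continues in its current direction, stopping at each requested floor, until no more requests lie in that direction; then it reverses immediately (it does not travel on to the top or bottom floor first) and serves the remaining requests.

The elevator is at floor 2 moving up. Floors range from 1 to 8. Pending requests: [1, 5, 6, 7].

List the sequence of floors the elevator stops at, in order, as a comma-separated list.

Answer: 5, 6, 7, 1

Derivation:
Current: 2, moving UP
Serve above first (ascending): [5, 6, 7]
Then reverse, serve below (descending): [1]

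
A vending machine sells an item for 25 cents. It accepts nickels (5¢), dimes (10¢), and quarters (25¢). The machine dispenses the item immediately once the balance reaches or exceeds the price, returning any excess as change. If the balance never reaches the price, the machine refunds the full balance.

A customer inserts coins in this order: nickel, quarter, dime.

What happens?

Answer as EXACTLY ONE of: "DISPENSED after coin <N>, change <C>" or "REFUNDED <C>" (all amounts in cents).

Price: 25¢
Coin 1 (nickel, 5¢): balance = 5¢
Coin 2 (quarter, 25¢): balance = 30¢
  → balance >= price → DISPENSE, change = 30 - 25 = 5¢

Answer: DISPENSED after coin 2, change 5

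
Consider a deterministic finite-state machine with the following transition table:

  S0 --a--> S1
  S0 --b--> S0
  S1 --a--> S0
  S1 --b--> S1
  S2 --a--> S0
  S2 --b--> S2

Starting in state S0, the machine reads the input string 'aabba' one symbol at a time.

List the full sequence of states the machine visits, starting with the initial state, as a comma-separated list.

Answer: S0, S1, S0, S0, S0, S1

Derivation:
Start: S0
  read 'a': S0 --a--> S1
  read 'a': S1 --a--> S0
  read 'b': S0 --b--> S0
  read 'b': S0 --b--> S0
  read 'a': S0 --a--> S1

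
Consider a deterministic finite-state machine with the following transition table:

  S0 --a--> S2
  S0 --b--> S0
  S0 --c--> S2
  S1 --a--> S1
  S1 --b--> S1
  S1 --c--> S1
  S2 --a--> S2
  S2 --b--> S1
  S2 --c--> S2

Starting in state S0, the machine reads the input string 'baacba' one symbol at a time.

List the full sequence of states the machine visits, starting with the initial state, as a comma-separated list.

Start: S0
  read 'b': S0 --b--> S0
  read 'a': S0 --a--> S2
  read 'a': S2 --a--> S2
  read 'c': S2 --c--> S2
  read 'b': S2 --b--> S1
  read 'a': S1 --a--> S1

Answer: S0, S0, S2, S2, S2, S1, S1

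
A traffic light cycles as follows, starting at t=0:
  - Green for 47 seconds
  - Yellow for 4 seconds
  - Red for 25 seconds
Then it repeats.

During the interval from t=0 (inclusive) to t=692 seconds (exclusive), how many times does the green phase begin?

Cycle = 47+4+25 = 76s
green phase starts at t = k*76 + 0 for k=0,1,2,...
Need k*76+0 < 692 → k < 9.105
k ∈ {0, ..., 9} → 10 starts

Answer: 10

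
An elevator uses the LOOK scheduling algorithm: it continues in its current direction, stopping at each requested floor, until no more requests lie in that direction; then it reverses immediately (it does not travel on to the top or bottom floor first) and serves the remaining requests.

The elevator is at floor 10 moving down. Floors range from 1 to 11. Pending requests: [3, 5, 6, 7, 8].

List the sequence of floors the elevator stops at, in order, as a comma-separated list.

Current: 10, moving DOWN
Serve below first (descending): [8, 7, 6, 5, 3]
Then reverse, serve above (ascending): []

Answer: 8, 7, 6, 5, 3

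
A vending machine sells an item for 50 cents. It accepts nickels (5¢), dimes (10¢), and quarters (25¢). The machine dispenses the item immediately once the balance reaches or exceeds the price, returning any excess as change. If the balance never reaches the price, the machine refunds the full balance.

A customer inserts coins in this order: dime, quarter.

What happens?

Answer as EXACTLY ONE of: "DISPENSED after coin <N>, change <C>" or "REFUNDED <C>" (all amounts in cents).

Price: 50¢
Coin 1 (dime, 10¢): balance = 10¢
Coin 2 (quarter, 25¢): balance = 35¢
All coins inserted, balance 35¢ < price 50¢ → REFUND 35¢

Answer: REFUNDED 35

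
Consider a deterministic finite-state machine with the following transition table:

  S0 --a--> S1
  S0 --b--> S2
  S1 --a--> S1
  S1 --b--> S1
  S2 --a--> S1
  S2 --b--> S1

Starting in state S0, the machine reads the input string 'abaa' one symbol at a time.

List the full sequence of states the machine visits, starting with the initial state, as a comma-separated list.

Answer: S0, S1, S1, S1, S1

Derivation:
Start: S0
  read 'a': S0 --a--> S1
  read 'b': S1 --b--> S1
  read 'a': S1 --a--> S1
  read 'a': S1 --a--> S1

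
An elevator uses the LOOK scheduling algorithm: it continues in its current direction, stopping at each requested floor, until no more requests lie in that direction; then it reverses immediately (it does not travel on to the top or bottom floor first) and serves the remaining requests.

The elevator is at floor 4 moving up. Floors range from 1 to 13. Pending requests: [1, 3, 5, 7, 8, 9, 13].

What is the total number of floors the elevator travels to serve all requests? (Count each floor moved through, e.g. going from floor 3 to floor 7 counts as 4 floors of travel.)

Start at floor 4 moving up, LOOK stop order: [5, 7, 8, 9, 13, 3, 1]
  4 → 5: |5-4| = 1, total = 1
  5 → 7: |7-5| = 2, total = 3
  7 → 8: |8-7| = 1, total = 4
  8 → 9: |9-8| = 1, total = 5
  9 → 13: |13-9| = 4, total = 9
  13 → 3: |3-13| = 10, total = 19
  3 → 1: |1-3| = 2, total = 21

Answer: 21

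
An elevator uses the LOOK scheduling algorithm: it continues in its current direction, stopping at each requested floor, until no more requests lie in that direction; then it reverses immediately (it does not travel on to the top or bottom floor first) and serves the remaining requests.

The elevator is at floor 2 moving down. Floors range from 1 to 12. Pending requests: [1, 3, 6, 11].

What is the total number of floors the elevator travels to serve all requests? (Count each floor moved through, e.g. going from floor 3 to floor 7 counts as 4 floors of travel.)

Answer: 11

Derivation:
Start at floor 2 moving down, LOOK stop order: [1, 3, 6, 11]
  2 → 1: |1-2| = 1, total = 1
  1 → 3: |3-1| = 2, total = 3
  3 → 6: |6-3| = 3, total = 6
  6 → 11: |11-6| = 5, total = 11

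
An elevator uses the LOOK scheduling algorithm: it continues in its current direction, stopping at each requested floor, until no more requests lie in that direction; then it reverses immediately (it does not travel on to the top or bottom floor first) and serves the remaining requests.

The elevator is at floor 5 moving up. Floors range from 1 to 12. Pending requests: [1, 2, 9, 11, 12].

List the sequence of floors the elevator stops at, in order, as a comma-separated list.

Current: 5, moving UP
Serve above first (ascending): [9, 11, 12]
Then reverse, serve below (descending): [2, 1]

Answer: 9, 11, 12, 2, 1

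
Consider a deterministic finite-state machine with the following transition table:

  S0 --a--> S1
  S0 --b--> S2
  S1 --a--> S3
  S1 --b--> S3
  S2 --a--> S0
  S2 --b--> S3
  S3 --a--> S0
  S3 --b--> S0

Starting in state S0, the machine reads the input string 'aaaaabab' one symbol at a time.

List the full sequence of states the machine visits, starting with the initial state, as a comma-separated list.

Start: S0
  read 'a': S0 --a--> S1
  read 'a': S1 --a--> S3
  read 'a': S3 --a--> S0
  read 'a': S0 --a--> S1
  read 'a': S1 --a--> S3
  read 'b': S3 --b--> S0
  read 'a': S0 --a--> S1
  read 'b': S1 --b--> S3

Answer: S0, S1, S3, S0, S1, S3, S0, S1, S3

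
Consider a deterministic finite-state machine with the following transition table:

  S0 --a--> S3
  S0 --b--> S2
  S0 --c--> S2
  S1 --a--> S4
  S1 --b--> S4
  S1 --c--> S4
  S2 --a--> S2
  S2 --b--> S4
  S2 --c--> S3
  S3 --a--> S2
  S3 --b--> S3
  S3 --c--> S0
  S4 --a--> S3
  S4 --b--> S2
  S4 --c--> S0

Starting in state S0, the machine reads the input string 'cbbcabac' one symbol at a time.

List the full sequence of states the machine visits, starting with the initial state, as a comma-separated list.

Answer: S0, S2, S4, S2, S3, S2, S4, S3, S0

Derivation:
Start: S0
  read 'c': S0 --c--> S2
  read 'b': S2 --b--> S4
  read 'b': S4 --b--> S2
  read 'c': S2 --c--> S3
  read 'a': S3 --a--> S2
  read 'b': S2 --b--> S4
  read 'a': S4 --a--> S3
  read 'c': S3 --c--> S0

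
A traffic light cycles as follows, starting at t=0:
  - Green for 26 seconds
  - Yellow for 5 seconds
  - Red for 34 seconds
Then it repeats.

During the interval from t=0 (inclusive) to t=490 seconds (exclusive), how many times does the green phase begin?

Answer: 8

Derivation:
Cycle = 26+5+34 = 65s
green phase starts at t = k*65 + 0 for k=0,1,2,...
Need k*65+0 < 490 → k < 7.538
k ∈ {0, ..., 7} → 8 starts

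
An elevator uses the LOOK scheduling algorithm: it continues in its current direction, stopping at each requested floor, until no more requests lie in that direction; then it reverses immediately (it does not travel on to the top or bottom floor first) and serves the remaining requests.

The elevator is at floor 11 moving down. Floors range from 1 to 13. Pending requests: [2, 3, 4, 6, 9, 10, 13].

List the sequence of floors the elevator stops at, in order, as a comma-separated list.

Current: 11, moving DOWN
Serve below first (descending): [10, 9, 6, 4, 3, 2]
Then reverse, serve above (ascending): [13]

Answer: 10, 9, 6, 4, 3, 2, 13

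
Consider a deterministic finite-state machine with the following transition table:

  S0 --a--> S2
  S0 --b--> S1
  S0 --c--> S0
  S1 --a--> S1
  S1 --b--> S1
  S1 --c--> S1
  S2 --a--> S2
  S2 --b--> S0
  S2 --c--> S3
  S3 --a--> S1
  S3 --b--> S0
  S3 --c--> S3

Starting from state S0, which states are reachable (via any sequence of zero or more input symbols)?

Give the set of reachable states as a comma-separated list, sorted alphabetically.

BFS from S0:
  visit S0: S0--a-->S2 (new), S0--b-->S1 (new), S0--c-->S0 (seen)
  visit S2: S2--a-->S2 (seen), S2--b-->S0 (seen), S2--c-->S3 (new)
  visit S1: S1--a-->S1 (seen), S1--b-->S1 (seen), S1--c-->S1 (seen)
  visit S3: S3--a-->S1 (seen), S3--b-->S0 (seen), S3--c-->S3 (seen)

Answer: S0, S1, S2, S3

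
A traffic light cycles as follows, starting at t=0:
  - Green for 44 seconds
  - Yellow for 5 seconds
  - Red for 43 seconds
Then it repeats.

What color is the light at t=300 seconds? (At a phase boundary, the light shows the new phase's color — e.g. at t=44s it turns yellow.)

Cycle length = 44 + 5 + 43 = 92s
t = 300, phase_t = 300 mod 92 = 24
24 < 44 (green end) → GREEN

Answer: green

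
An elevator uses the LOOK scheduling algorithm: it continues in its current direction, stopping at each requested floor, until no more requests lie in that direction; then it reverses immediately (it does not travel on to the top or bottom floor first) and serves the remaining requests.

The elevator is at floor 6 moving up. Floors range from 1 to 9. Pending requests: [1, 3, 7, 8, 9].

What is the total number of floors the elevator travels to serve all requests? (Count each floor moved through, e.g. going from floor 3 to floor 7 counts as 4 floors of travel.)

Start at floor 6 moving up, LOOK stop order: [7, 8, 9, 3, 1]
  6 → 7: |7-6| = 1, total = 1
  7 → 8: |8-7| = 1, total = 2
  8 → 9: |9-8| = 1, total = 3
  9 → 3: |3-9| = 6, total = 9
  3 → 1: |1-3| = 2, total = 11

Answer: 11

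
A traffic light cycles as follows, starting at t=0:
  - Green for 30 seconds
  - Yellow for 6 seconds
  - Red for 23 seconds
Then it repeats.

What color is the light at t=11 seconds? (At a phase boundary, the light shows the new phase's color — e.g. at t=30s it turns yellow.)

Answer: green

Derivation:
Cycle length = 30 + 6 + 23 = 59s
t = 11, phase_t = 11 mod 59 = 11
11 < 30 (green end) → GREEN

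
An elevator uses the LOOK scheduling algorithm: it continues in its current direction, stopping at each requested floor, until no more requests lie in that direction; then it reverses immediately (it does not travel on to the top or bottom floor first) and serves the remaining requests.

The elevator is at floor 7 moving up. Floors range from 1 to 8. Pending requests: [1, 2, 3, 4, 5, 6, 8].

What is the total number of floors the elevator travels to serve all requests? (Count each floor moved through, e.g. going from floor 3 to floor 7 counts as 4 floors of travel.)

Answer: 8

Derivation:
Start at floor 7 moving up, LOOK stop order: [8, 6, 5, 4, 3, 2, 1]
  7 → 8: |8-7| = 1, total = 1
  8 → 6: |6-8| = 2, total = 3
  6 → 5: |5-6| = 1, total = 4
  5 → 4: |4-5| = 1, total = 5
  4 → 3: |3-4| = 1, total = 6
  3 → 2: |2-3| = 1, total = 7
  2 → 1: |1-2| = 1, total = 8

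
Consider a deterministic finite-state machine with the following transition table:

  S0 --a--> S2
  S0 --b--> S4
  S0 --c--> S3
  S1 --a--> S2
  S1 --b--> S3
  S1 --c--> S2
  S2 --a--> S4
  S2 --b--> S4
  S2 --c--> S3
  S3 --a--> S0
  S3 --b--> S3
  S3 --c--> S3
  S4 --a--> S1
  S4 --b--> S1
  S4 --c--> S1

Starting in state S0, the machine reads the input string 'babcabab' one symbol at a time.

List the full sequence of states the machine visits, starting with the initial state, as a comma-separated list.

Answer: S0, S4, S1, S3, S3, S0, S4, S1, S3

Derivation:
Start: S0
  read 'b': S0 --b--> S4
  read 'a': S4 --a--> S1
  read 'b': S1 --b--> S3
  read 'c': S3 --c--> S3
  read 'a': S3 --a--> S0
  read 'b': S0 --b--> S4
  read 'a': S4 --a--> S1
  read 'b': S1 --b--> S3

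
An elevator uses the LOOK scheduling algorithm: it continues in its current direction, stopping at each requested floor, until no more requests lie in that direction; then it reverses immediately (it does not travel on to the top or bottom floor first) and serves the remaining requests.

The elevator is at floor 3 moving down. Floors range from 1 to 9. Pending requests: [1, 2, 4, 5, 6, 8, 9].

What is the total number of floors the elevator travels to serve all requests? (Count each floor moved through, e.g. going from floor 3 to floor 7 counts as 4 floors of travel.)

Answer: 10

Derivation:
Start at floor 3 moving down, LOOK stop order: [2, 1, 4, 5, 6, 8, 9]
  3 → 2: |2-3| = 1, total = 1
  2 → 1: |1-2| = 1, total = 2
  1 → 4: |4-1| = 3, total = 5
  4 → 5: |5-4| = 1, total = 6
  5 → 6: |6-5| = 1, total = 7
  6 → 8: |8-6| = 2, total = 9
  8 → 9: |9-8| = 1, total = 10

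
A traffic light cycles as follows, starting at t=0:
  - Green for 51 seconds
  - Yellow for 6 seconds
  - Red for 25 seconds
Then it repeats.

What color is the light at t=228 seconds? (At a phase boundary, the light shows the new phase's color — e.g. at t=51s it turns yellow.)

Answer: red

Derivation:
Cycle length = 51 + 6 + 25 = 82s
t = 228, phase_t = 228 mod 82 = 64
64 >= 57 → RED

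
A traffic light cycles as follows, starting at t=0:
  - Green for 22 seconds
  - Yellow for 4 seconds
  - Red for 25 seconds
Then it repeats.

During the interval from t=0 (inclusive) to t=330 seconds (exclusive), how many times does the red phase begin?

Cycle = 22+4+25 = 51s
red phase starts at t = k*51 + 26 for k=0,1,2,...
Need k*51+26 < 330 → k < 5.961
k ∈ {0, ..., 5} → 6 starts

Answer: 6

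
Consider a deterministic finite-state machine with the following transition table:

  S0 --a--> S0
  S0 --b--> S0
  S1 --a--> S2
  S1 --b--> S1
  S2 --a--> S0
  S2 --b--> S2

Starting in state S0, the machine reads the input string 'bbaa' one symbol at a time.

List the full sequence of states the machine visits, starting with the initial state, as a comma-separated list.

Start: S0
  read 'b': S0 --b--> S0
  read 'b': S0 --b--> S0
  read 'a': S0 --a--> S0
  read 'a': S0 --a--> S0

Answer: S0, S0, S0, S0, S0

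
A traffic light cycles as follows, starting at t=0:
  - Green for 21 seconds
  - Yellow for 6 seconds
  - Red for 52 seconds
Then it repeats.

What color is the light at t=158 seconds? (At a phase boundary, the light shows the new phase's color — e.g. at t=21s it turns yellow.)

Answer: green

Derivation:
Cycle length = 21 + 6 + 52 = 79s
t = 158, phase_t = 158 mod 79 = 0
0 < 21 (green end) → GREEN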